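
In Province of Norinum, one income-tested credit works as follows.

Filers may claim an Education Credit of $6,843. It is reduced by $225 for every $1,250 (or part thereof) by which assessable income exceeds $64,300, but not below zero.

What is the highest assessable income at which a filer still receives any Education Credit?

$101,800

After 30 increments the reduction is 30 × $225 = $6,750, leaving $93; one more increment wipes it out. Increment 30 ends at excess 30 × $1,250 = $37,500, so the highest qualifying income is $64,300 + $37,500 = $101,800.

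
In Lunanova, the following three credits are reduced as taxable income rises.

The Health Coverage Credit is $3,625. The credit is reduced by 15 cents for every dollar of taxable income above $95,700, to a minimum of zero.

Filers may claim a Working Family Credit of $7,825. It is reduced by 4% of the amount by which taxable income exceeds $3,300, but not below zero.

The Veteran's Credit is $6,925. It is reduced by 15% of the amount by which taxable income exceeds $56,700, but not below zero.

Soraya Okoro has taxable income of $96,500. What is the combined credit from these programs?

$8,557

Health Coverage Credit: 15% of the $800 excess over $95,700 is $120; credit = $3,625 − $120 = $3,505.
Working Family Credit: 4% of the $93,200 excess over $3,300 is $3,728; credit = $7,825 − $3,728 = $4,097.
Veteran's Credit: 15% of the $39,800 excess over $56,700 is $5,970; credit = $6,925 − $5,970 = $955.
Total: $3,505 + $4,097 + $955 = $8,557.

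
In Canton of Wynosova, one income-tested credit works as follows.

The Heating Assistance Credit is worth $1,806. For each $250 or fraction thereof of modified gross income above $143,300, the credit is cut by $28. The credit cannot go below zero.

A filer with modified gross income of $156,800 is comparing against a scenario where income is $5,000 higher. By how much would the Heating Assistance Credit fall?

$294

At $156,800 — income exceeds $143,300 by $13,500, which is 54 full-or-partial $250 increments; reduction = 54 × $28 = $1,512, leaving $294.
At $161,800 — income exceeds $143,300 by $18,500 → 74 increments × $28 = $2,072 ≥ base, so the credit is $0.
Lost: $294 − $0 = $294.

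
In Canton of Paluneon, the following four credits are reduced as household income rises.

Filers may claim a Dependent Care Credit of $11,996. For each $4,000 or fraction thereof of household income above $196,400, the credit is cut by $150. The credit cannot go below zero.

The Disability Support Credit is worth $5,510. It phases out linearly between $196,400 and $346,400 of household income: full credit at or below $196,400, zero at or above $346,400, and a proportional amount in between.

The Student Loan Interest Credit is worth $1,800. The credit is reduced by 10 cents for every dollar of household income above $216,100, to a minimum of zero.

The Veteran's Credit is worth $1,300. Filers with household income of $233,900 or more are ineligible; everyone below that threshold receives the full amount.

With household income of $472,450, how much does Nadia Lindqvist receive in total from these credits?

$1,496

Dependent Care Credit: income exceeds $196,400 by $276,050, which is 70 full-or-partial $4,000 increments; reduction = 70 × $150 = $10,500, leaving $1,496.
Disability Support Credit: $472,450 is at or above $346,400, so the credit is $0.
Student Loan Interest Credit: 10% of the $256,350 excess over $216,100 is $25,635 ≥ base, so the credit is $0.
Veteran's Credit: $472,450 meets or exceeds the $233,900 cutoff, so the credit is $0.
Total: $1,496 + $0 + $0 + $0 = $1,496.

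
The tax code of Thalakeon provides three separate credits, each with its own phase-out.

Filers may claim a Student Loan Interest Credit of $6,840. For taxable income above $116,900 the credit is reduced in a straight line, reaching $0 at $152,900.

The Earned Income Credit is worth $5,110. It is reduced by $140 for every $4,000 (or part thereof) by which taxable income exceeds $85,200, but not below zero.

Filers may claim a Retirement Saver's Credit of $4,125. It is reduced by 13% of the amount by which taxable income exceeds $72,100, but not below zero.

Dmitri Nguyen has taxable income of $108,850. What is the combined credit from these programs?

Student Loan Interest Credit: $108,850 is at or below the $116,900 threshold, so the full $6,840 applies.
Earned Income Credit: income exceeds $85,200 by $23,650, which is 6 full-or-partial $4,000 increments; reduction = 6 × $140 = $840, leaving $4,270.
Retirement Saver's Credit: 13% of the $36,750 excess over $72,100 is $4,777.50 ≥ base, so the credit is $0.
Total: $6,840 + $4,270 + $0 = $11,110.

$11,110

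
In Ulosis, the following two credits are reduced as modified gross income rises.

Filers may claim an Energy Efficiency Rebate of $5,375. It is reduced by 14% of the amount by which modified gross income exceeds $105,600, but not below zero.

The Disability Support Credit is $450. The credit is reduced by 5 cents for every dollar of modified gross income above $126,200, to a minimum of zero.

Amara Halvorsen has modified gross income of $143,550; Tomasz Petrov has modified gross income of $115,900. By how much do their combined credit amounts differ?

$4,321

Amara ($143,550): Energy Efficiency Rebate: 14% of the $37,950 excess over $105,600 is $5,313; credit = $5,375 − $5,313 = $62. Disability Support Credit: 5% of the $17,350 excess over $126,200 is $867.50 ≥ base, so the credit is $0. total $62 + $0 = $62
Tomasz ($115,900): Energy Efficiency Rebate: 14% of the $10,300 excess over $105,600 is $1,442; credit = $5,375 − $1,442 = $3,933. Disability Support Credit: $115,900 is at or below the $126,200 threshold, so the full $450 applies. total $3,933 + $450 = $4,383
Difference: |$62 − $4,383| = $4,321.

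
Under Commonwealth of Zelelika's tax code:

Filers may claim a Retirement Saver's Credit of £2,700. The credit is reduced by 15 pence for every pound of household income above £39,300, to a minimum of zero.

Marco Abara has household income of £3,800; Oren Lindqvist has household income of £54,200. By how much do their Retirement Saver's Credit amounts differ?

£2,235

Marco (£3,800): Retirement Saver's Credit: £3,800 is at or below the £39,300 threshold, so the full £2,700 applies.
Oren (£54,200): Retirement Saver's Credit: 15% of the £14,900 excess over £39,300 is £2,235; credit = £2,700 − £2,235 = £465.
Difference: |£2,700 − £465| = £2,235.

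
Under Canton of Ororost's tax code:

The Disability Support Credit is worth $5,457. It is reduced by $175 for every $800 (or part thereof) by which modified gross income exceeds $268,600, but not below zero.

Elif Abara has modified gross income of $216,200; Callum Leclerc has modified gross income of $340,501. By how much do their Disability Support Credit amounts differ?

Elif ($216,200): Disability Support Credit: $216,200 is at or below the $268,600 threshold, so the full $5,457 applies.
Callum ($340,501): Disability Support Credit: income exceeds $268,600 by $71,901 → 90 increments × $175 = $15,750 ≥ base, so the credit is $0.
Difference: |$5,457 − $0| = $5,457.

$5,457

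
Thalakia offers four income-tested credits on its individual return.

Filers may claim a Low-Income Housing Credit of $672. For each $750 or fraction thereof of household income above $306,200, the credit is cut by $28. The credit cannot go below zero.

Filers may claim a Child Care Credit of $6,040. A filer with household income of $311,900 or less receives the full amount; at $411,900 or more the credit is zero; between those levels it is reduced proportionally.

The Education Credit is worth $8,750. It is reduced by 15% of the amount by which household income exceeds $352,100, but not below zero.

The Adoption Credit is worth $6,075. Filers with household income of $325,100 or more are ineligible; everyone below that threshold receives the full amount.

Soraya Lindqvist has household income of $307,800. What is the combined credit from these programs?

Low-Income Housing Credit: income exceeds $306,200 by $1,600, which is 3 full-or-partial $750 increments; reduction = 3 × $28 = $84, leaving $588.
Child Care Credit: $307,800 is at or below the $311,900 threshold, so the full $6,040 applies.
Education Credit: $307,800 is at or below the $352,100 threshold, so the full $8,750 applies.
Adoption Credit: $307,800 is below the $325,100 cutoff, so the full $6,075 applies.
Total: $588 + $6,040 + $8,750 + $6,075 = $21,453.

$21,453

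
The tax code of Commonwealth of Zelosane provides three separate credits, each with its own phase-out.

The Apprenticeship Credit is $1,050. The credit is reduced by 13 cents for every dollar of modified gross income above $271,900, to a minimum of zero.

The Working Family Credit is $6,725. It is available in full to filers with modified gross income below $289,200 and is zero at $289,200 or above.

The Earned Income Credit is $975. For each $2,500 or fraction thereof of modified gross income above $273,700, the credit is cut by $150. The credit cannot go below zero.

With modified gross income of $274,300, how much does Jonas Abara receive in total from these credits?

Apprenticeship Credit: 13% of the $2,400 excess over $271,900 is $312; credit = $1,050 − $312 = $738.
Working Family Credit: $274,300 is below the $289,200 cutoff, so the full $6,725 applies.
Earned Income Credit: income exceeds $273,700 by $600, which is 1 full-or-partial $2,500 increment; reduction = 1 × $150 = $150, leaving $825.
Total: $738 + $6,725 + $825 = $8,288.

$8,288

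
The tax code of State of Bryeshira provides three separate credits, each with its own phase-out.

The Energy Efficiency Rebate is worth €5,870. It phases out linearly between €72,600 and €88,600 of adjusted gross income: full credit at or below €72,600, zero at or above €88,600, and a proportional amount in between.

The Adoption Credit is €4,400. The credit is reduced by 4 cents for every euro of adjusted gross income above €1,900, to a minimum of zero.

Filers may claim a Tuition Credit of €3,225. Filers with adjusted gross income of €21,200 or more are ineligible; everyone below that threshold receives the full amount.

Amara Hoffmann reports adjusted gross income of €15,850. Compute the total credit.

€12,937

Energy Efficiency Rebate: €15,850 is at or below the €72,600 threshold, so the full €5,870 applies.
Adoption Credit: 4% of the €13,950 excess over €1,900 is €558; credit = €4,400 − €558 = €3,842.
Tuition Credit: €15,850 is below the €21,200 cutoff, so the full €3,225 applies.
Total: €5,870 + €3,842 + €3,225 = €12,937.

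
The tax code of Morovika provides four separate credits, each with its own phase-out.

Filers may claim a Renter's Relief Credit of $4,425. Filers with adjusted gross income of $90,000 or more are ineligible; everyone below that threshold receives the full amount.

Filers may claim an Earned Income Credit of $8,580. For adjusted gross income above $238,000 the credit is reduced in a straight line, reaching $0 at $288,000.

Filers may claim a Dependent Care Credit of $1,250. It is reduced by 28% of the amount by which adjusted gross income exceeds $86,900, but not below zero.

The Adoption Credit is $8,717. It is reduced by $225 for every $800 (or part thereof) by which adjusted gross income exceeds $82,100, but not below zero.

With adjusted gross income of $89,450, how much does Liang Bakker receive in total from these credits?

Renter's Relief Credit: $89,450 is below the $90,000 cutoff, so the full $4,425 applies.
Earned Income Credit: $89,450 is at or below the $238,000 threshold, so the full $8,580 applies.
Dependent Care Credit: 28% of the $2,550 excess over $86,900 is $714; credit = $1,250 − $714 = $536.
Adoption Credit: income exceeds $82,100 by $7,350, which is 10 full-or-partial $800 increments; reduction = 10 × $225 = $2,250, leaving $6,467.
Total: $4,425 + $8,580 + $536 + $6,467 = $20,008.

$20,008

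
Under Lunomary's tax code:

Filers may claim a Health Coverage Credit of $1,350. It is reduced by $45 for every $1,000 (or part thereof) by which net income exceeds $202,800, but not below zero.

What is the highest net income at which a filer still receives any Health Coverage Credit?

After 29 increments the reduction is 29 × $45 = $1,305, leaving $45; one more increment wipes it out. Increment 29 ends at excess 29 × $1,000 = $29,000, so the highest qualifying income is $202,800 + $29,000 = $231,800.

$231,800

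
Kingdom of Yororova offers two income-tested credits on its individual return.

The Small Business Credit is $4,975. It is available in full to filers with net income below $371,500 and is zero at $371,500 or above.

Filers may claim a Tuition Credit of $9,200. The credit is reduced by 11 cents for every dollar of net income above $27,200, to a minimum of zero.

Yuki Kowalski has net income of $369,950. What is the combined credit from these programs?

$4,975

Small Business Credit: $369,950 is below the $371,500 cutoff, so the full $4,975 applies.
Tuition Credit: 11% of the $342,750 excess over $27,200 is $37,702.50 ≥ base, so the credit is $0.
Total: $4,975 + $0 = $4,975.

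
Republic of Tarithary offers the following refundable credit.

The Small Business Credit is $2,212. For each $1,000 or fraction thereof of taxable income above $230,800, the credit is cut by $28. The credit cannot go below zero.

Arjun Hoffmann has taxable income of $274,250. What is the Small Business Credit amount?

$980

Small Business Credit: income exceeds $230,800 by $43,450, which is 44 full-or-partial $1,000 increments; reduction = 44 × $28 = $1,232, leaving $980.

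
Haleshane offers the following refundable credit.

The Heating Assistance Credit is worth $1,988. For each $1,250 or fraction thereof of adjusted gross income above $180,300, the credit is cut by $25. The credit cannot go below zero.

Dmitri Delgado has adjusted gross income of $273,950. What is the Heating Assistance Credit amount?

Heating Assistance Credit: income exceeds $180,300 by $93,650, which is 75 full-or-partial $1,250 increments; reduction = 75 × $25 = $1,875, leaving $113.

$113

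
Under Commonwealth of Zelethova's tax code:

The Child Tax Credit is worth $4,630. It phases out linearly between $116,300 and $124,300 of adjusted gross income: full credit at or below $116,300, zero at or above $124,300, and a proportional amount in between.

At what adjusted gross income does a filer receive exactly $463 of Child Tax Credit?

$463 is 463/4,630 of the full $4,630, so 4,167/4,630 of the $8,000 range has been used: income = $116,300 + $8,000 × 4,167/4,630 = $123,500.

$123,500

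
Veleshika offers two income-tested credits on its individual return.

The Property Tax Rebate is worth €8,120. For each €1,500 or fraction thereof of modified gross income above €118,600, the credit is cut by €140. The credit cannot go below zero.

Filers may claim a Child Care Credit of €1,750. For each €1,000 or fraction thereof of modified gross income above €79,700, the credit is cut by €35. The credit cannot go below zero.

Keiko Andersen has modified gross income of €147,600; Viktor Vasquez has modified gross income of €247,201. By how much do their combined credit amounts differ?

Keiko (€147,600): Property Tax Rebate: income exceeds €118,600 by €29,000, which is 20 full-or-partial €1,500 increments; reduction = 20 × €140 = €2,800, leaving €5,320. Child Care Credit: income exceeds €79,700 by €67,900 → 68 increments × €35 = €2,380 ≥ base, so the credit is €0. total €5,320 + €0 = €5,320
Viktor (€247,201): Property Tax Rebate: income exceeds €118,600 by €128,601 → 86 increments × €140 = €12,040 ≥ base, so the credit is €0. Child Care Credit: income exceeds €79,700 by €167,501 → 168 increments × €35 = €5,880 ≥ base, so the credit is €0. total €0 + €0 = €0
Difference: |€5,320 − €0| = €5,320.

€5,320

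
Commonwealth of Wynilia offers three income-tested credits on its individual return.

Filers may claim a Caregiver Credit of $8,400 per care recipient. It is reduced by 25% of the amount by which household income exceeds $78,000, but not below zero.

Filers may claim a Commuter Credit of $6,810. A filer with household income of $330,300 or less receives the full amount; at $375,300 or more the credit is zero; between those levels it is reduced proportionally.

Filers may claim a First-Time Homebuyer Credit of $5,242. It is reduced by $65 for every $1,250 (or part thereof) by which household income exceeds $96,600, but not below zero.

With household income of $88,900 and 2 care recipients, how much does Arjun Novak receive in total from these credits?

Caregiver Credit: base = 2 × $8,400 = $16,800. 25% of the $10,900 excess over $78,000 is $2,725; credit = $16,800 − $2,725 = $14,075.
Commuter Credit: $88,900 is at or below the $330,300 threshold, so the full $6,810 applies.
First-Time Homebuyer Credit: $88,900 is at or below the $96,600 threshold, so the full $5,242 applies.
Total: $14,075 + $6,810 + $5,242 = $26,127.

$26,127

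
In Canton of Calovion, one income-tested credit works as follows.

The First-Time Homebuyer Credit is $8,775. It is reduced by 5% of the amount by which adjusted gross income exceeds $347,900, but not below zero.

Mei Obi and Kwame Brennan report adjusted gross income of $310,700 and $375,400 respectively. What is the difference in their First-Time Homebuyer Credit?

$1,375

Mei ($310,700): First-Time Homebuyer Credit: $310,700 is at or below the $347,900 threshold, so the full $8,775 applies.
Kwame ($375,400): First-Time Homebuyer Credit: 5% of the $27,500 excess over $347,900 is $1,375; credit = $8,775 − $1,375 = $7,400.
Difference: |$8,775 − $7,400| = $1,375.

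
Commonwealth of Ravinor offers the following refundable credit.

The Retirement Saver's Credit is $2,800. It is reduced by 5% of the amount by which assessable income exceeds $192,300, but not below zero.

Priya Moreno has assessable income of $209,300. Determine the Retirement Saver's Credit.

Retirement Saver's Credit: 5% of the $17,000 excess over $192,300 is $850; credit = $2,800 − $850 = $1,950.

$1,950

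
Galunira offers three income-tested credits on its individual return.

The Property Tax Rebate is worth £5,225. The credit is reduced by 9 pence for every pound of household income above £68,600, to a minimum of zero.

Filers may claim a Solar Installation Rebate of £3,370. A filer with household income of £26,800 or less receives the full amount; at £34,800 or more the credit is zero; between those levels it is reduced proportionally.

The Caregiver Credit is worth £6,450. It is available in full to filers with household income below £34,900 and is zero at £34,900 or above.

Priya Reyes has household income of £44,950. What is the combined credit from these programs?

Property Tax Rebate: £44,950 is at or below the £68,600 threshold, so the full £5,225 applies.
Solar Installation Rebate: £44,950 is at or above £34,800, so the credit is £0.
Caregiver Credit: £44,950 meets or exceeds the £34,900 cutoff, so the credit is £0.
Total: £5,225 + £0 + £0 = £5,225.

£5,225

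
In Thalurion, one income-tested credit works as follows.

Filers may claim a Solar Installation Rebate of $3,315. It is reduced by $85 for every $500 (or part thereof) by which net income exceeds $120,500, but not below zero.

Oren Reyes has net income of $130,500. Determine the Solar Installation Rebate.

Solar Installation Rebate: income exceeds $120,500 by $10,000, which is 20 full-or-partial $500 increments; reduction = 20 × $85 = $1,700, leaving $1,615.

$1,615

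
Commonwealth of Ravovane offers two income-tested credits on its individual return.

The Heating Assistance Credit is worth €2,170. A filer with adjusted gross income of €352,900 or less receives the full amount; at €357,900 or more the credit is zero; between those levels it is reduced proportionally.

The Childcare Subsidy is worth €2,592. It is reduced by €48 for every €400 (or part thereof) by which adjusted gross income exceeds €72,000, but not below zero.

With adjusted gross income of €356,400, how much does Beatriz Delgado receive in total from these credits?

€651

Heating Assistance Credit: €356,400 is €3,500 into a €5,000 phase-out range, leaving 1,500/5,000 of the credit: €2,170 × 1,500/5,000 = €651.
Childcare Subsidy: income exceeds €72,000 by €284,400 → 711 increments × €48 = €34,128 ≥ base, so the credit is €0.
Total: €651 + €0 = €651.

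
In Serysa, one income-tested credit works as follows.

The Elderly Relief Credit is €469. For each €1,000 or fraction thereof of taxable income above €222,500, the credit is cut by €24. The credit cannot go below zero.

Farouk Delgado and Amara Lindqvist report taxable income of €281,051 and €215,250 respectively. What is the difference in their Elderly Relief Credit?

€469

Farouk (€281,051): Elderly Relief Credit: income exceeds €222,500 by €58,551 → 59 increments × €24 = €1,416 ≥ base, so the credit is €0.
Amara (€215,250): Elderly Relief Credit: €215,250 is at or below the €222,500 threshold, so the full €469 applies.
Difference: |€0 − €469| = €469.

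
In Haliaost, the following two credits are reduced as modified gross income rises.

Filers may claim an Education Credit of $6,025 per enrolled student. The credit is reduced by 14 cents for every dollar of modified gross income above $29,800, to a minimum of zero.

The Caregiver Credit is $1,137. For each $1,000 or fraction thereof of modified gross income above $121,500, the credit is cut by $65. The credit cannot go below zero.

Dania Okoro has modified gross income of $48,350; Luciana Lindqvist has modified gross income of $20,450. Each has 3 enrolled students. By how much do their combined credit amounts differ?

Dania ($48,350): Education Credit: base = 3 × $6,025 = $18,075. 14% of the $18,550 excess over $29,800 is $2,597; credit = $18,075 − $2,597 = $15,478. Caregiver Credit: $48,350 is at or below the $121,500 threshold, so the full $1,137 applies. total $15,478 + $1,137 = $16,615
Luciana ($20,450): Education Credit: base = 3 × $6,025 = $18,075. $20,450 is at or below the $29,800 threshold, so the full $18,075 applies. Caregiver Credit: $20,450 is at or below the $121,500 threshold, so the full $1,137 applies. total $18,075 + $1,137 = $19,212
Difference: |$16,615 − $19,212| = $2,597.

$2,597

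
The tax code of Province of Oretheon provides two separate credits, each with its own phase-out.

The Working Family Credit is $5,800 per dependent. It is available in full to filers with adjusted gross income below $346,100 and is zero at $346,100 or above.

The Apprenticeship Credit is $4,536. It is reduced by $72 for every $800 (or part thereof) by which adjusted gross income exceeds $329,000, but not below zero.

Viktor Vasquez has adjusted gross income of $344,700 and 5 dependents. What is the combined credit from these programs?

Working Family Credit: base = 5 × $5,800 = $29,000. $344,700 is below the $346,100 cutoff, so the full $29,000 applies.
Apprenticeship Credit: income exceeds $329,000 by $15,700, which is 20 full-or-partial $800 increments; reduction = 20 × $72 = $1,440, leaving $3,096.
Total: $29,000 + $3,096 = $32,096.

$32,096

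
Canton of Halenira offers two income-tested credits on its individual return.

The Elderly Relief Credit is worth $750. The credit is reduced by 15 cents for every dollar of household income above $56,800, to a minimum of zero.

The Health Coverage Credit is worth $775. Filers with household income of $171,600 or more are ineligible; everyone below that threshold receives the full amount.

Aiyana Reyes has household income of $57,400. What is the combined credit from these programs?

$1,435

Elderly Relief Credit: 15% of the $600 excess over $56,800 is $90; credit = $750 − $90 = $660.
Health Coverage Credit: $57,400 is below the $171,600 cutoff, so the full $775 applies.
Total: $660 + $775 = $1,435.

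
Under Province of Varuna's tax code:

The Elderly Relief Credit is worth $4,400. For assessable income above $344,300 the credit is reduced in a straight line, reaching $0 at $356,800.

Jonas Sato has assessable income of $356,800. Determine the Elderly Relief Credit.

$0

Elderly Relief Credit: $356,800 is at or above $356,800, so the credit is $0.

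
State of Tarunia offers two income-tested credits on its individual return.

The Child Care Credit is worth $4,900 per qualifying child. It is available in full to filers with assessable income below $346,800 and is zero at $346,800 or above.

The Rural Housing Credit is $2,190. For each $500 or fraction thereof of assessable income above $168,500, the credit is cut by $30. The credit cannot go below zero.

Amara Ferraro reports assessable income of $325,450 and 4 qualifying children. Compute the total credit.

$19,600

Child Care Credit: base = 4 × $4,900 = $19,600. $325,450 is below the $346,800 cutoff, so the full $19,600 applies.
Rural Housing Credit: income exceeds $168,500 by $156,950 → 314 increments × $30 = $9,420 ≥ base, so the credit is $0.
Total: $19,600 + $0 = $19,600.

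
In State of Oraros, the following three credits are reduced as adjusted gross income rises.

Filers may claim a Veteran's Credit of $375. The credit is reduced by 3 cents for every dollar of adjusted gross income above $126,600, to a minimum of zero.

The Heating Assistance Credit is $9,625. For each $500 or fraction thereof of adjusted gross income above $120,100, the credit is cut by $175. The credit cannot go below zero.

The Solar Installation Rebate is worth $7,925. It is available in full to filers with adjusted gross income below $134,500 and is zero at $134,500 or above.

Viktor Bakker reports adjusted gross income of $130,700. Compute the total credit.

$13,952

Veteran's Credit: 3% of the $4,100 excess over $126,600 is $123; credit = $375 − $123 = $252.
Heating Assistance Credit: income exceeds $120,100 by $10,600, which is 22 full-or-partial $500 increments; reduction = 22 × $175 = $3,850, leaving $5,775.
Solar Installation Rebate: $130,700 is below the $134,500 cutoff, so the full $7,925 applies.
Total: $252 + $5,775 + $7,925 = $13,952.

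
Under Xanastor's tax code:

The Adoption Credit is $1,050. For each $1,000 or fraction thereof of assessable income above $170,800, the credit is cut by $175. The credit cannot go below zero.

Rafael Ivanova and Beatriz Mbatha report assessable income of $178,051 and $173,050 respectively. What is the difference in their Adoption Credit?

$525

Rafael ($178,051): Adoption Credit: income exceeds $170,800 by $7,251 → 8 increments × $175 = $1,400 ≥ base, so the credit is $0.
Beatriz ($173,050): Adoption Credit: income exceeds $170,800 by $2,250, which is 3 full-or-partial $1,000 increments; reduction = 3 × $175 = $525, leaving $525.
Difference: |$0 − $525| = $525.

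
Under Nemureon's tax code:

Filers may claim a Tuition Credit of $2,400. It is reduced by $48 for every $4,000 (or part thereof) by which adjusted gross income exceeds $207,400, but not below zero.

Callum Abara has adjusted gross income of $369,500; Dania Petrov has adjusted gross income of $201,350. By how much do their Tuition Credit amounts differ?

Callum ($369,500): Tuition Credit: income exceeds $207,400 by $162,100, which is 41 full-or-partial $4,000 increments; reduction = 41 × $48 = $1,968, leaving $432.
Dania ($201,350): Tuition Credit: $201,350 is at or below the $207,400 threshold, so the full $2,400 applies.
Difference: |$432 − $2,400| = $1,968.

$1,968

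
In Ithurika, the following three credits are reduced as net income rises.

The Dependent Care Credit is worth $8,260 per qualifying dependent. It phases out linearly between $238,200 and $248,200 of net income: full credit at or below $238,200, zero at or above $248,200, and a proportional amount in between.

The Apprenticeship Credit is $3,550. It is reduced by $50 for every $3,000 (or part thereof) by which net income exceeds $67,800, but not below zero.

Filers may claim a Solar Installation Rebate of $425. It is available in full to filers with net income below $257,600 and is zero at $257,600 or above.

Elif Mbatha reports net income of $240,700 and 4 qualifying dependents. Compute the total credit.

Dependent Care Credit: base = 4 × $8,260 = $33,040. $240,700 is $2,500 into a $10,000 phase-out range, leaving 7,500/10,000 of the credit: $33,040 × 7,500/10,000 = $24,780.
Apprenticeship Credit: income exceeds $67,800 by $172,900, which is 58 full-or-partial $3,000 increments; reduction = 58 × $50 = $2,900, leaving $650.
Solar Installation Rebate: $240,700 is below the $257,600 cutoff, so the full $425 applies.
Total: $24,780 + $650 + $425 = $25,855.

$25,855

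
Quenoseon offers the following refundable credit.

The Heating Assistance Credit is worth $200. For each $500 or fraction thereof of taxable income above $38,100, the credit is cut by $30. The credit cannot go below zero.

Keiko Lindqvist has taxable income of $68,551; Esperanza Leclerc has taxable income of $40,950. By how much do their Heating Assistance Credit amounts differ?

$20

Keiko ($68,551): Heating Assistance Credit: income exceeds $38,100 by $30,451 → 61 increments × $30 = $1,830 ≥ base, so the credit is $0.
Esperanza ($40,950): Heating Assistance Credit: income exceeds $38,100 by $2,850, which is 6 full-or-partial $500 increments; reduction = 6 × $30 = $180, leaving $20.
Difference: |$0 − $20| = $20.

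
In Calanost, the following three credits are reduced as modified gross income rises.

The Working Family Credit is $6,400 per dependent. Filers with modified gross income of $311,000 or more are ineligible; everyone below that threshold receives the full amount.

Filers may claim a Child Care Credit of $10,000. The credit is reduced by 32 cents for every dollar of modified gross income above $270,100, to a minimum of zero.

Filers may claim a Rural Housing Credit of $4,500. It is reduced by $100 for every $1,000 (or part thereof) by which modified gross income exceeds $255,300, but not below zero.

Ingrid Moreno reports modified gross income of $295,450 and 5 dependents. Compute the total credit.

$34,288

Working Family Credit: base = 5 × $6,400 = $32,000. $295,450 is below the $311,000 cutoff, so the full $32,000 applies.
Child Care Credit: 32% of the $25,350 excess over $270,100 is $8,112; credit = $10,000 − $8,112 = $1,888.
Rural Housing Credit: income exceeds $255,300 by $40,150, which is 41 full-or-partial $1,000 increments; reduction = 41 × $100 = $4,100, leaving $400.
Total: $32,000 + $1,888 + $400 = $34,288.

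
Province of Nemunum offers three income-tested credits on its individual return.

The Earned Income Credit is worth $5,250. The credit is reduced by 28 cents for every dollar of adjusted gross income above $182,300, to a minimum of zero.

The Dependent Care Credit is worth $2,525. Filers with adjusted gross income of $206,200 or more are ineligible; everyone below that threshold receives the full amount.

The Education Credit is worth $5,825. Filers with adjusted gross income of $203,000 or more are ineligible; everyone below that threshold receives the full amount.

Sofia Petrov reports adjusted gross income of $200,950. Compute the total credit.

$8,378

Earned Income Credit: 28% of the $18,650 excess over $182,300 is $5,222; credit = $5,250 − $5,222 = $28.
Dependent Care Credit: $200,950 is below the $206,200 cutoff, so the full $2,525 applies.
Education Credit: $200,950 is below the $203,000 cutoff, so the full $5,825 applies.
Total: $28 + $2,525 + $5,825 = $8,378.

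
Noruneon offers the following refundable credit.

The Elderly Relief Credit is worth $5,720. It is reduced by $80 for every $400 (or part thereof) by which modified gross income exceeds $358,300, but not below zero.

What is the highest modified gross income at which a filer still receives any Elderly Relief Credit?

$386,700

After 71 increments the reduction is 71 × $80 = $5,680, leaving $40; one more increment wipes it out. Increment 71 ends at excess 71 × $400 = $28,400, so the highest qualifying income is $358,300 + $28,400 = $386,700.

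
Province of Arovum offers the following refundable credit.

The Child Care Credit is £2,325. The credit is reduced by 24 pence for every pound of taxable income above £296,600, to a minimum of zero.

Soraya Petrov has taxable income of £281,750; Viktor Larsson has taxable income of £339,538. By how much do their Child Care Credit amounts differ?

Soraya (£281,750): Child Care Credit: £281,750 is at or below the £296,600 threshold, so the full £2,325 applies.
Viktor (£339,538): Child Care Credit: 24% of the £42,938 excess over £296,600 is £10,305.12 ≥ base, so the credit is £0.
Difference: |£2,325 − £0| = £2,325.

£2,325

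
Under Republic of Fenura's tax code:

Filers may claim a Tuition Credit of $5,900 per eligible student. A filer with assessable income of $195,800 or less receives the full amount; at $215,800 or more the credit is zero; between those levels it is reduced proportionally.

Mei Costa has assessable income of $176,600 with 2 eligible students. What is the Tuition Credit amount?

$11,800

Tuition Credit: base = 2 × $5,900 = $11,800. $176,600 is at or below the $195,800 threshold, so the full $11,800 applies.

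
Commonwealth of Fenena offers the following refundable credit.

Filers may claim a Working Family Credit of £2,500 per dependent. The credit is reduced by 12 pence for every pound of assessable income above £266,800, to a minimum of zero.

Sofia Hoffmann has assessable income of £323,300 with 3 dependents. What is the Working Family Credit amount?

£720

Working Family Credit: base = 3 × £2,500 = £7,500. 12% of the £56,500 excess over £266,800 is £6,780; credit = £7,500 − £6,780 = £720.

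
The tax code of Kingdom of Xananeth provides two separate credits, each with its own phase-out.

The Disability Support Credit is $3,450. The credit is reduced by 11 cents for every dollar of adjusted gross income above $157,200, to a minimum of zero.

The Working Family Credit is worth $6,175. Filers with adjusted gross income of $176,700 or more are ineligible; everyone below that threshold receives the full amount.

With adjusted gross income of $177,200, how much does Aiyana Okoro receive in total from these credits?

Disability Support Credit: 11% of the $20,000 excess over $157,200 is $2,200; credit = $3,450 − $2,200 = $1,250.
Working Family Credit: $177,200 meets or exceeds the $176,700 cutoff, so the credit is $0.
Total: $1,250 + $0 = $1,250.

$1,250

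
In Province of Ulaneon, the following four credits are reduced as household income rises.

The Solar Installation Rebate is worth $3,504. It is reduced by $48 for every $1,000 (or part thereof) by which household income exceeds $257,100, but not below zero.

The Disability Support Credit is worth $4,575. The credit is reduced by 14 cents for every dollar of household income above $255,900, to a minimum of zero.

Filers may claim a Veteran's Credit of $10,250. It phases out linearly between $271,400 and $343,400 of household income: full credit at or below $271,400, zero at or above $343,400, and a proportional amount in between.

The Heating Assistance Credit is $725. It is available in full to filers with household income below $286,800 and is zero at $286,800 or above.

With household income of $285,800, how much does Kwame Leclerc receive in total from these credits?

Solar Installation Rebate: income exceeds $257,100 by $28,700, which is 29 full-or-partial $1,000 increments; reduction = 29 × $48 = $1,392, leaving $2,112.
Disability Support Credit: 14% of the $29,900 excess over $255,900 is $4,186; credit = $4,575 − $4,186 = $389.
Veteran's Credit: $285,800 is $14,400 into a $72,000 phase-out range, leaving 57,600/72,000 of the credit: $10,250 × 57,600/72,000 = $8,200.
Heating Assistance Credit: $285,800 is below the $286,800 cutoff, so the full $725 applies.
Total: $2,112 + $389 + $8,200 + $725 = $11,426.

$11,426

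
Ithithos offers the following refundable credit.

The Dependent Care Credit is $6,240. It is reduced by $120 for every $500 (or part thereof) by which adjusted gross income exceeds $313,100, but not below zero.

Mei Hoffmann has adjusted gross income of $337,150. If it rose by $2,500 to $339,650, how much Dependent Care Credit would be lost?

$360

At $337,150 — income exceeds $313,100 by $24,050, which is 49 full-or-partial $500 increments; reduction = 49 × $120 = $5,880, leaving $360.
At $339,650 — income exceeds $313,100 by $26,550 → 54 increments × $120 = $6,480 ≥ base, so the credit is $0.
Lost: $360 − $0 = $360.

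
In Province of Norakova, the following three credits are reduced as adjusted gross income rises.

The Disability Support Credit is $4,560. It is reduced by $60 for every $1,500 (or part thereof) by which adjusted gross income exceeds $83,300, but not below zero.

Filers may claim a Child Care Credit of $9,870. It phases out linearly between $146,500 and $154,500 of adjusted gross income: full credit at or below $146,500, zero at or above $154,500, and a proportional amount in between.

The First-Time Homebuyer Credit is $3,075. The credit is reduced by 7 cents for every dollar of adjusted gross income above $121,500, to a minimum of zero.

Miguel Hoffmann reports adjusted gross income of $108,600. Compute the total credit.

$16,485

Disability Support Credit: income exceeds $83,300 by $25,300, which is 17 full-or-partial $1,500 increments; reduction = 17 × $60 = $1,020, leaving $3,540.
Child Care Credit: $108,600 is at or below the $146,500 threshold, so the full $9,870 applies.
First-Time Homebuyer Credit: $108,600 is at or below the $121,500 threshold, so the full $3,075 applies.
Total: $3,540 + $9,870 + $3,075 = $16,485.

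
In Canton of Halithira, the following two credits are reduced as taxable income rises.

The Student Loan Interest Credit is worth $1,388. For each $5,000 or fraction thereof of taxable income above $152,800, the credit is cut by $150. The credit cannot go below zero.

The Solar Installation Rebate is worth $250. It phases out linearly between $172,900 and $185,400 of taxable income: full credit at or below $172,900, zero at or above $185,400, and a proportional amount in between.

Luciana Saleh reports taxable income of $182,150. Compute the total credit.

$553

Student Loan Interest Credit: income exceeds $152,800 by $29,350, which is 6 full-or-partial $5,000 increments; reduction = 6 × $150 = $900, leaving $488.
Solar Installation Rebate: $182,150 is $9,250 into a $12,500 phase-out range, leaving 3,250/12,500 of the credit: $250 × 3,250/12,500 = $65.
Total: $488 + $65 = $553.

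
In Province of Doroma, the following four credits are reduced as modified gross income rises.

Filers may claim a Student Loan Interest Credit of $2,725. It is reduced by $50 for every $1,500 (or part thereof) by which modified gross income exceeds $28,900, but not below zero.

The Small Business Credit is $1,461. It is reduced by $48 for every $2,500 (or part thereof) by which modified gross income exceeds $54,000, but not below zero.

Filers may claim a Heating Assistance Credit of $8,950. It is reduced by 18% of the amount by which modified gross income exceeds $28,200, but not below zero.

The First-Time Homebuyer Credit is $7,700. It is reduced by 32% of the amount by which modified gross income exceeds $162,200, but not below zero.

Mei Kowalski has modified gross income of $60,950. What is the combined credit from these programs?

$13,697

Student Loan Interest Credit: income exceeds $28,900 by $32,050, which is 22 full-or-partial $1,500 increments; reduction = 22 × $50 = $1,100, leaving $1,625.
Small Business Credit: income exceeds $54,000 by $6,950, which is 3 full-or-partial $2,500 increments; reduction = 3 × $48 = $144, leaving $1,317.
Heating Assistance Credit: 18% of the $32,750 excess over $28,200 is $5,895; credit = $8,950 − $5,895 = $3,055.
First-Time Homebuyer Credit: $60,950 is at or below the $162,200 threshold, so the full $7,700 applies.
Total: $1,625 + $1,317 + $3,055 + $7,700 = $13,697.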